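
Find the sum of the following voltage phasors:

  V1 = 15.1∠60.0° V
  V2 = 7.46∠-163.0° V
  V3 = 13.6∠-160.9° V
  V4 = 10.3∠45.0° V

Step 1 — Convert each phasor to rectangular form:
  V1 = 15.1·(cos(60.0°) + j·sin(60.0°)) = 7.55 + j13.08 V
  V2 = 7.46·(cos(-163.0°) + j·sin(-163.0°)) = -7.134 - j2.181 V
  V3 = 13.6·(cos(-160.9°) + j·sin(-160.9°)) = -12.85 - j4.45 V
  V4 = 10.3·(cos(45.0°) + j·sin(45.0°)) = 7.283 + j7.283 V
Step 2 — Sum components: V_total = -5.152 + j13.73 V.
Step 3 — Convert to polar: |V_total| = 14.66 V, ∠V_total = 110.6°.

V_total = 14.66∠110.6° V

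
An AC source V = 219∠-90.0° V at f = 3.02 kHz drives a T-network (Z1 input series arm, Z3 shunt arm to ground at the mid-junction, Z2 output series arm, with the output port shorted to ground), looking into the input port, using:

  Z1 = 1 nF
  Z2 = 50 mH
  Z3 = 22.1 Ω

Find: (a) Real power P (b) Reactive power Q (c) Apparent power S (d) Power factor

Step 1 — Angular frequency: ω = 2π·f = 2π·3020 = 1.898e+04 rad/s.
Step 2 — Component impedances:
  Z1: Z = 1/(jωC) = -j/(ω·C) = 0 - j5.27e+04 Ω
  Z2: Z = jωL = j·1.898e+04·0.05 = 0 + j948.8 Ω
  Z3: Z = R = 22.1 Ω
Step 3 — With the output port shorted to ground, the output series arm Z2 runs from the junction to ground; the shunt arm Z3 also runs from the junction to ground. They appear in parallel: Z3 || Z2 = 22.09 + j0.5145 Ω.
Step 4 — Series with input arm Z1: Z_in = Z1 + (Z3 || Z2) = 22.09 - j5.27e+04 Ω = 5.27e+04∠-90.0° Ω.
Step 5 — Source phasor: V = 219∠-90.0° V = 0 - j219 V.
Step 6 — Current: I = V / Z = 0.004156 - j1.742e-06 A = 0.004156∠-0.0° A.
Step 7 — Complex power: S = V·I* = 0.0003814 - j0.9101 VA.
Step 8 — Real power: P = Re(S) = 0.0003814 W.
Step 9 — Reactive power: Q = Im(S) = -0.9101 VAR.
Step 10 — Apparent power: |S| = 0.9101 VA.
Step 11 — Power factor: PF = P/|S| = 0.0004191 (leading).

(a) P = 0.0003814 W  (b) Q = -0.9101 VAR  (c) S = 0.9101 VA  (d) PF = 0.0004191 (leading)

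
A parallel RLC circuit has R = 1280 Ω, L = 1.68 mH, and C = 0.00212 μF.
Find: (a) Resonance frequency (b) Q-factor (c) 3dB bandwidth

Step 1 — Resonance: ω₀ = 1/√(LC) = 1/√(0.00168·2.12e-09) = 5.299e+05 rad/s.
Step 2 — f₀ = ω₀/(2π) = 8.433e+04 Hz.
Step 3 — Parallel Q: Q = R/(ω₀L) = 1280/(5.299e+05·0.00168) = 1.438.
Step 4 — Bandwidth: Δω = ω₀/Q = 3.685e+05 rad/s; BW = Δω/(2π) = 5.865e+04 Hz.

(a) f₀ = 8.433e+04 Hz  (b) Q = 1.438  (c) BW = 5.865e+04 Hz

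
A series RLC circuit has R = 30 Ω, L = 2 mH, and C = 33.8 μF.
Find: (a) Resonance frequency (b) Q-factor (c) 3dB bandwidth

Step 1 — Resonance condition Im(Z)=0 gives ω₀ = 1/√(LC).
Step 2 — ω₀ = 1/√(0.002·3.38e-05) = 3846 rad/s.
Step 3 — f₀ = ω₀/(2π) = 612.1 Hz.
Step 4 — Series Q: Q = ω₀L/R = 3846·0.002/30 = 0.2564.
Step 5 — 3dB bandwidth: Δω = ω₀/Q = 1.5e+04 rad/s; BW = Δω/(2π) = 2387 Hz.

(a) f₀ = 612.1 Hz  (b) Q = 0.2564  (c) BW = 2387 Hz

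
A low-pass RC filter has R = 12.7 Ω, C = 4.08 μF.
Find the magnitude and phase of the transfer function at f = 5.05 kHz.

Step 1 — Angular frequency: ω = 2π·5050 = 3.173e+04 rad/s.
Step 2 — Transfer function: H(jω) = 1/(1 + jωRC).
Step 3 — Denominator: 1 + jωRC = 1 + j·3.173e+04·12.7·4.08e-06 = 1 + j1.644.
Step 4 — H = 0.27 - j0.444.
Step 5 — Magnitude: |H| = 0.5197 (-5.7 dB); phase: φ = -58.7°.

|H| = 0.5197 (-5.7 dB), φ = -58.7°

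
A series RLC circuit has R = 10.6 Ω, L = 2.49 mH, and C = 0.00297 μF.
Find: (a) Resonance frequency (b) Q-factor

Step 1 — Resonance condition Im(Z)=0 gives ω₀ = 1/√(LC).
Step 2 — ω₀ = 1/√(0.00249·2.97e-09) = 3.677e+05 rad/s.
Step 3 — f₀ = ω₀/(2π) = 5.853e+04 Hz.
Step 4 — Series Q: Q = ω₀L/R = 3.677e+05·0.00249/10.6 = 86.38.

(a) f₀ = 5.853e+04 Hz  (b) Q = 86.38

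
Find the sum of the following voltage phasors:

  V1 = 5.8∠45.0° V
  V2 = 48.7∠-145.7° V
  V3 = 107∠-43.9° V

Step 1 — Convert each phasor to rectangular form:
  V1 = 5.8·(cos(45.0°) + j·sin(45.0°)) = 4.101 + j4.101 V
  V2 = 48.7·(cos(-145.7°) + j·sin(-145.7°)) = -40.23 - j27.44 V
  V3 = 107·(cos(-43.9°) + j·sin(-43.9°)) = 77.1 - j74.19 V
Step 2 — Sum components: V_total = 40.97 - j97.54 V.
Step 3 — Convert to polar: |V_total| = 105.8 V, ∠V_total = -67.2°.

V_total = 105.8∠-67.2° V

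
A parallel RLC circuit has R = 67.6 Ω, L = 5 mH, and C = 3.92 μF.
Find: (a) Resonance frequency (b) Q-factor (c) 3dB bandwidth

Step 1 — Resonance: ω₀ = 1/√(LC) = 1/√(0.005·3.92e-06) = 7143 rad/s.
Step 2 — f₀ = ω₀/(2π) = 1137 Hz.
Step 3 — Parallel Q: Q = R/(ω₀L) = 67.6/(7143·0.005) = 1.893.
Step 4 — Bandwidth: Δω = ω₀/Q = 3774 rad/s; BW = Δω/(2π) = 600.6 Hz.

(a) f₀ = 1137 Hz  (b) Q = 1.893  (c) BW = 600.6 Hz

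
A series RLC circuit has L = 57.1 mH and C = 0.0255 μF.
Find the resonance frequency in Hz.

Step 1 — Resonance condition Im(Z)=0 gives ω₀ = 1/√(LC).
Step 2 — ω₀ = 1/√(0.0571·2.55e-08) = 2.621e+04 rad/s.
Step 3 — f₀ = ω₀/(2π) = 4171 Hz.

f₀ = 4171 Hz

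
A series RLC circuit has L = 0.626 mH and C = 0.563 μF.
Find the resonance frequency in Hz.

Step 1 — Resonance condition Im(Z)=0 gives ω₀ = 1/√(LC).
Step 2 — ω₀ = 1/√(0.000626·5.63e-07) = 5.327e+04 rad/s.
Step 3 — f₀ = ω₀/(2π) = 8478 Hz.

f₀ = 8478 Hz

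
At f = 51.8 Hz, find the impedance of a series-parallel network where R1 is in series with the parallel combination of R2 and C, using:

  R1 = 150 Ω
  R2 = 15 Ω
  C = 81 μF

Step 1 — Angular frequency: ω = 2π·f = 2π·51.8 = 325.5 rad/s.
Step 2 — Component impedances:
  R1: Z = R = 150 Ω
  R2: Z = R = 15 Ω
  C: Z = 1/(jωC) = -j/(ω·C) = 0 - j37.93 Ω
Step 3 — Parallel branch: R2 || C = 1/(1/R2 + 1/C) = 12.97 - j5.13 Ω.
Step 4 — Series with R1: Z_total = R1 + (R2 || C) = 163 - j5.13 Ω = 163.1∠-1.8° Ω.

Z = 163 - j5.13 Ω = 163.1∠-1.8° Ω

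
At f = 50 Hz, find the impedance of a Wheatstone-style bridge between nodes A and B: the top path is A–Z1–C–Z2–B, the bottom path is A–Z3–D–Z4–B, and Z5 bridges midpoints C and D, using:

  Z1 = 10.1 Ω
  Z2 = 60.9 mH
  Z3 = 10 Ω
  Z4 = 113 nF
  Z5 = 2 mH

Step 1 — Angular frequency: ω = 2π·f = 2π·50 = 314.2 rad/s.
Step 2 — Component impedances:
  Z1: Z = R = 10.1 Ω
  Z2: Z = jωL = j·314.2·0.0609 = 0 + j19.13 Ω
  Z3: Z = R = 10 Ω
  Z4: Z = 1/(jωC) = -j/(ω·C) = 0 - j2.817e+04 Ω
  Z5: Z = jωL = j·314.2·0.002 = 0 + j0.6283 Ω
Step 3 — Bridge requires nodal analysis (the Z5 bridge couples midpoints C and D, so the two paths cannot be reduced to a simple series/parallel combination). Setting node B to ground and injecting 1 A at node A, the 3-node admittance system at A, C, D solves to V_A = Z_AB = 5.03 + j19.3 Ω = 19.95∠75.4° Ω.

Z = 5.03 + j19.3 Ω = 19.95∠75.4° Ω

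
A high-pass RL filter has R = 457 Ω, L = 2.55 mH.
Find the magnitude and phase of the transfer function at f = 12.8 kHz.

Step 1 — Angular frequency: ω = 2π·1.28e+04 = 8.042e+04 rad/s.
Step 2 — Transfer function: H(jω) = jωL/(R + jωL).
Step 3 — Numerator jωL = j·205.1; denominator R + jωL = 457 + j205.1.
Step 4 — H = 0.1676 + j0.3735.
Step 5 — Magnitude: |H| = 0.4094 (-7.8 dB); phase: φ = 65.8°.

|H| = 0.4094 (-7.8 dB), φ = 65.8°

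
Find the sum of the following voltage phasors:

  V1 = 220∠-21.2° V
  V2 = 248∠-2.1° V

Step 1 — Convert each phasor to rectangular form:
  V1 = 220·(cos(-21.2°) + j·sin(-21.2°)) = 205.1 - j79.56 V
  V2 = 248·(cos(-2.1°) + j·sin(-2.1°)) = 247.8 - j9.088 V
Step 2 — Sum components: V_total = 452.9 - j88.65 V.
Step 3 — Convert to polar: |V_total| = 461.5 V, ∠V_total = -11.1°.

V_total = 461.5∠-11.1° V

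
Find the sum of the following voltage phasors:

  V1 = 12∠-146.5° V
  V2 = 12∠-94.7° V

Step 1 — Convert each phasor to rectangular form:
  V1 = 12·(cos(-146.5°) + j·sin(-146.5°)) = -10.01 - j6.623 V
  V2 = 12·(cos(-94.7°) + j·sin(-94.7°)) = -0.9833 - j11.96 V
Step 2 — Sum components: V_total = -10.99 - j18.58 V.
Step 3 — Convert to polar: |V_total| = 21.59 V, ∠V_total = -120.6°.

V_total = 21.59∠-120.6° V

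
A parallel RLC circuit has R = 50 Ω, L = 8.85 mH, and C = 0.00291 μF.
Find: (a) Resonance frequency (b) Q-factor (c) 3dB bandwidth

Step 1 — Resonance: ω₀ = 1/√(LC) = 1/√(0.00885·2.91e-09) = 1.971e+05 rad/s.
Step 2 — f₀ = ω₀/(2π) = 3.136e+04 Hz.
Step 3 — Parallel Q: Q = R/(ω₀L) = 50/(1.971e+05·0.00885) = 0.02867.
Step 4 — Bandwidth: Δω = ω₀/Q = 6.873e+06 rad/s; BW = Δω/(2π) = 1.094e+06 Hz.

(a) f₀ = 3.136e+04 Hz  (b) Q = 0.02867  (c) BW = 1.094e+06 Hz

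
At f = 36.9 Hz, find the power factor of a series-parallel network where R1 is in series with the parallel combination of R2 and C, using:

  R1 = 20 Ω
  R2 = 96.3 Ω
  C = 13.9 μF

Step 1 — Angular frequency: ω = 2π·f = 2π·36.9 = 231.8 rad/s.
Step 2 — Component impedances:
  R1: Z = R = 20 Ω
  R2: Z = R = 96.3 Ω
  C: Z = 1/(jωC) = -j/(ω·C) = 0 - j310.3 Ω
Step 3 — Parallel branch: R2 || C = 1/(1/R2 + 1/C) = 87.84 - j27.26 Ω.
Step 4 — Series with R1: Z_total = R1 + (R2 || C) = 107.8 - j27.26 Ω = 111.2∠-14.2° Ω.
Step 5 — Power factor: PF = cos(φ) = Re(Z)/|Z| = 107.84/111.23 = 0.9695.
Step 6 — Type: Im(Z) = -27.26 ⇒ leading (phase φ = -14.2°).

PF = 0.9695 (leading, φ = -14.2°)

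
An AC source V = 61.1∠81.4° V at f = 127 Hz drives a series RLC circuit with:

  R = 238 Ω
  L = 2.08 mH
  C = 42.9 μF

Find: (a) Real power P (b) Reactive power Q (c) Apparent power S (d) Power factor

Step 1 — Angular frequency: ω = 2π·f = 2π·127 = 798 rad/s.
Step 2 — Component impedances:
  R: Z = R = 238 Ω
  L: Z = jωL = j·798·0.00208 = 0 + j1.66 Ω
  C: Z = 1/(jωC) = -j/(ω·C) = 0 - j29.21 Ω
Step 3 — Series combination: Z_total = R + L + C = 238 - j27.55 Ω = 239.6∠-6.6° Ω.
Step 4 — Source phasor: V = 61.1∠81.4° V = 9.137 + j60.41 V.
Step 5 — Current: I = V / Z = 0.008885 + j0.2549 A = 0.255∠88.0° A.
Step 6 — Complex power: S = V·I* = 15.48 - j1.792 VA.
Step 7 — Real power: P = Re(S) = 15.48 W.
Step 8 — Reactive power: Q = Im(S) = -1.792 VAR.
Step 9 — Apparent power: |S| = 15.58 VA.
Step 10 — Power factor: PF = P/|S| = 0.9934 (leading).

(a) P = 15.48 W  (b) Q = -1.792 VAR  (c) S = 15.58 VA  (d) PF = 0.9934 (leading)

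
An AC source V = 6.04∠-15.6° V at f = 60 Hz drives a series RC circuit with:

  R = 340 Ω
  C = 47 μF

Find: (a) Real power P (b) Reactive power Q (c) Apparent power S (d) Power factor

Step 1 — Angular frequency: ω = 2π·f = 2π·60 = 377 rad/s.
Step 2 — Component impedances:
  R: Z = R = 340 Ω
  C: Z = 1/(jωC) = -j/(ω·C) = 0 - j56.44 Ω
Step 3 — Series combination: Z_total = R + C = 340 - j56.44 Ω = 344.7∠-9.4° Ω.
Step 4 — Source phasor: V = 6.04∠-15.6° V = 5.818 - j1.624 V.
Step 5 — Current: I = V / Z = 0.01742 - j0.001885 A = 0.01752∠-6.2° A.
Step 6 — Complex power: S = V·I* = 0.1044 - j0.01733 VA.
Step 7 — Real power: P = Re(S) = 0.1044 W.
Step 8 — Reactive power: Q = Im(S) = -0.01733 VAR.
Step 9 — Apparent power: |S| = 0.1059 VA.
Step 10 — Power factor: PF = P/|S| = 0.9865 (leading).

(a) P = 0.1044 W  (b) Q = -0.01733 VAR  (c) S = 0.1059 VA  (d) PF = 0.9865 (leading)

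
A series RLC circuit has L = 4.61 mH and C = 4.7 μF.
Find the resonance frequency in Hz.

Step 1 — Resonance condition Im(Z)=0 gives ω₀ = 1/√(LC).
Step 2 — ω₀ = 1/√(0.00461·4.7e-06) = 6794 rad/s.
Step 3 — f₀ = ω₀/(2π) = 1081 Hz.

f₀ = 1081 Hz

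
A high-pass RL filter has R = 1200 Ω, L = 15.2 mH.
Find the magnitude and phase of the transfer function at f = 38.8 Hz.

Step 1 — Angular frequency: ω = 2π·38.8 = 243.8 rad/s.
Step 2 — Transfer function: H(jω) = jωL/(R + jωL).
Step 3 — Numerator jωL = j·3.706; denominator R + jωL = 1200 + j3.706.
Step 4 — H = 9.536e-06 + j0.003088.
Step 5 — Magnitude: |H| = 0.003088 (-50.2 dB); phase: φ = 89.8°.

|H| = 0.003088 (-50.2 dB), φ = 89.8°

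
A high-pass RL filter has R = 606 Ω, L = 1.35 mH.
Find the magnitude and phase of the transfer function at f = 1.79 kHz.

Step 1 — Angular frequency: ω = 2π·1790 = 1.125e+04 rad/s.
Step 2 — Transfer function: H(jω) = jωL/(R + jωL).
Step 3 — Numerator jωL = j·15.18; denominator R + jωL = 606 + j15.18.
Step 4 — H = 0.0006274 + j0.02504.
Step 5 — Magnitude: |H| = 0.02505 (-32.0 dB); phase: φ = 88.6°.

|H| = 0.02505 (-32.0 dB), φ = 88.6°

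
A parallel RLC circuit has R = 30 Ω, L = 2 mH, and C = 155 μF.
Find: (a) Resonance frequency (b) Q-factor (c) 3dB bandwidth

Step 1 — Resonance: ω₀ = 1/√(LC) = 1/√(0.002·0.000155) = 1796 rad/s.
Step 2 — f₀ = ω₀/(2π) = 285.9 Hz.
Step 3 — Parallel Q: Q = R/(ω₀L) = 30/(1796·0.002) = 8.352.
Step 4 — Bandwidth: Δω = ω₀/Q = 215.1 rad/s; BW = Δω/(2π) = 34.23 Hz.

(a) f₀ = 285.9 Hz  (b) Q = 8.352  (c) BW = 34.23 Hz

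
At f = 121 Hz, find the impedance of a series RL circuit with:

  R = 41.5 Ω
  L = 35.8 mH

Step 1 — Angular frequency: ω = 2π·f = 2π·121 = 760.3 rad/s.
Step 2 — Component impedances:
  R: Z = R = 41.5 Ω
  L: Z = jωL = j·760.3·0.0358 = 0 + j27.22 Ω
Step 3 — Series combination: Z_total = R + L = 41.5 + j27.22 Ω = 49.63∠33.3° Ω.

Z = 41.5 + j27.22 Ω = 49.63∠33.3° Ω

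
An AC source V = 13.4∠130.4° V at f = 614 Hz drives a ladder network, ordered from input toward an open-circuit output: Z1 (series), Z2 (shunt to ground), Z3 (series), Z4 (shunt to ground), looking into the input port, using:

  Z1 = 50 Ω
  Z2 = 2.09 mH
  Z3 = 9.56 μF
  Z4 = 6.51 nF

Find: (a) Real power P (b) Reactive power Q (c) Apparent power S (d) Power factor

Step 1 — Angular frequency: ω = 2π·f = 2π·614 = 3858 rad/s.
Step 2 — Component impedances:
  Z1: Z = R = 50 Ω
  Z2: Z = jωL = j·3858·0.00209 = 0 + j8.063 Ω
  Z3: Z = 1/(jωC) = -j/(ω·C) = 0 - j27.11 Ω
  Z4: Z = 1/(jωC) = -j/(ω·C) = 0 - j3.982e+04 Ω
Step 3 — Ladder network (open output): work backward from the far end, alternating series and parallel combinations. Z_in = 50 + j8.065 Ω = 50.65∠9.2° Ω.
Step 4 — Source phasor: V = 13.4∠130.4° V = -8.685 + j10.2 V.
Step 5 — Current: I = V / Z = -0.1372 + j0.2262 A = 0.2646∠121.2° A.
Step 6 — Complex power: S = V·I* = 3.5 + j0.5645 VA.
Step 7 — Real power: P = Re(S) = 3.5 W.
Step 8 — Reactive power: Q = Im(S) = 0.5645 VAR.
Step 9 — Apparent power: |S| = 3.545 VA.
Step 10 — Power factor: PF = P/|S| = 0.9872 (lagging).

(a) P = 3.5 W  (b) Q = 0.5645 VAR  (c) S = 3.545 VA  (d) PF = 0.9872 (lagging)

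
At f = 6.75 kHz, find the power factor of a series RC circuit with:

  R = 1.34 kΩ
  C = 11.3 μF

Step 1 — Angular frequency: ω = 2π·f = 2π·6750 = 4.241e+04 rad/s.
Step 2 — Component impedances:
  R: Z = R = 1340 Ω
  C: Z = 1/(jωC) = -j/(ω·C) = 0 - j2.087 Ω
Step 3 — Series combination: Z_total = R + C = 1340 - j2.087 Ω = 1340∠-0.1° Ω.
Step 4 — Power factor: PF = cos(φ) = Re(Z)/|Z| = 1340/1340 = 1.
Step 5 — Type: Im(Z) = -2.087 ⇒ leading (phase φ = -0.1°).

PF = 1 (leading, φ = -0.1°)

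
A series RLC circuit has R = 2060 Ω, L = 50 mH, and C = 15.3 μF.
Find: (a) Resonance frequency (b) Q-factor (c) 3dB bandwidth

Step 1 — Resonance: ω₀ = 1/√(LC) = 1/√(0.05·1.53e-05) = 1143 rad/s.
Step 2 — f₀ = ω₀/(2π) = 182 Hz.
Step 3 — Series Q: Q = ω₀L/R = 1143·0.05/2060 = 0.02775.
Step 4 — Bandwidth: Δω = ω₀/Q = 4.12e+04 rad/s; BW = Δω/(2π) = 6557 Hz.

(a) f₀ = 182 Hz  (b) Q = 0.02775  (c) BW = 6557 Hz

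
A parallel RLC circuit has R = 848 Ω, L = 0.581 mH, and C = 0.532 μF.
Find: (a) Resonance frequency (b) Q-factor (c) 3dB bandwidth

Step 1 — Resonance: ω₀ = 1/√(LC) = 1/√(0.000581·5.32e-07) = 5.688e+04 rad/s.
Step 2 — f₀ = ω₀/(2π) = 9053 Hz.
Step 3 — Parallel Q: Q = R/(ω₀L) = 848/(5.688e+04·0.000581) = 25.66.
Step 4 — Bandwidth: Δω = ω₀/Q = 2217 rad/s; BW = Δω/(2π) = 352.8 Hz.

(a) f₀ = 9053 Hz  (b) Q = 25.66  (c) BW = 352.8 Hz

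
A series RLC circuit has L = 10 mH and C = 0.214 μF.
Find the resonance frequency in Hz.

Step 1 — Resonance condition Im(Z)=0 gives ω₀ = 1/√(LC).
Step 2 — ω₀ = 1/√(0.01·2.14e-07) = 2.162e+04 rad/s.
Step 3 — f₀ = ω₀/(2π) = 3440 Hz.

f₀ = 3440 Hz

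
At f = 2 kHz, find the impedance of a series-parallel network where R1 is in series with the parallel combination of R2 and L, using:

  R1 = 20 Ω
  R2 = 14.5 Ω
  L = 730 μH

Step 1 — Angular frequency: ω = 2π·f = 2π·2000 = 1.257e+04 rad/s.
Step 2 — Component impedances:
  R1: Z = R = 20 Ω
  R2: Z = R = 14.5 Ω
  L: Z = jωL = j·1.257e+04·0.00073 = 0 + j9.173 Ω
Step 3 — Parallel branch: R2 || L = 1/(1/R2 + 1/L) = 4.145 + j6.551 Ω.
Step 4 — Series with R1: Z_total = R1 + (R2 || L) = 24.14 + j6.551 Ω = 25.02∠15.2° Ω.

Z = 24.14 + j6.551 Ω = 25.02∠15.2° Ω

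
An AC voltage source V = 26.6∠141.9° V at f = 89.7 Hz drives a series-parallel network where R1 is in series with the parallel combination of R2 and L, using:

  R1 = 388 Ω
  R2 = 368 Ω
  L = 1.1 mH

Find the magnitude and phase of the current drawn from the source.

Step 1 — Angular frequency: ω = 2π·f = 2π·89.7 = 563.6 rad/s.
Step 2 — Component impedances:
  R1: Z = R = 388 Ω
  R2: Z = R = 368 Ω
  L: Z = jωL = j·563.6·0.0011 = 0 + j0.62 Ω
Step 3 — Parallel branch: R2 || L = 1/(1/R2 + 1/L) = 0.001044 + j0.62 Ω.
Step 4 — Series with R1: Z_total = R1 + (R2 || L) = 388 + j0.62 Ω = 388∠0.1° Ω.
Step 5 — Source phasor: V = 26.6∠141.9° V = -20.93 + j16.41 V.
Step 6 — Ohm's law: I = V / Z_total = (-20.93 + j16.41) / (388 + j0.62) = -0.05388 + j0.04239 A.
Step 7 — Convert to polar: |I| = 0.06856 A, ∠I = 141.8°.

I = 0.06856∠141.8° A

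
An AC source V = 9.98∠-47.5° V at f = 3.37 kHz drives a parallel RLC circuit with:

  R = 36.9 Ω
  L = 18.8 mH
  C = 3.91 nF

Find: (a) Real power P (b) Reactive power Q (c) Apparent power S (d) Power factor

Step 1 — Angular frequency: ω = 2π·f = 2π·3370 = 2.117e+04 rad/s.
Step 2 — Component impedances:
  R: Z = R = 36.9 Ω
  L: Z = jωL = j·2.117e+04·0.0188 = 0 + j398.1 Ω
  C: Z = 1/(jωC) = -j/(ω·C) = 0 - j1.208e+04 Ω
Step 3 — Parallel combination: 1/Z_total = 1/R + 1/L + 1/C; Z_total = 36.61 + j3.281 Ω = 36.75∠5.1° Ω.
Step 4 — Source phasor: V = 9.98∠-47.5° V = 6.742 - j7.358 V.
Step 5 — Current: I = V / Z = 0.1648 - j0.2158 A = 0.2715∠-52.6° A.
Step 6 — Complex power: S = V·I* = 2.699 + j0.242 VA.
Step 7 — Real power: P = Re(S) = 2.699 W.
Step 8 — Reactive power: Q = Im(S) = 0.242 VAR.
Step 9 — Apparent power: |S| = 2.71 VA.
Step 10 — Power factor: PF = P/|S| = 0.996 (lagging).

(a) P = 2.699 W  (b) Q = 0.242 VAR  (c) S = 2.71 VA  (d) PF = 0.996 (lagging)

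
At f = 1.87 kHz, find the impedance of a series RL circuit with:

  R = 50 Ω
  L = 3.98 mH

Step 1 — Angular frequency: ω = 2π·f = 2π·1870 = 1.175e+04 rad/s.
Step 2 — Component impedances:
  R: Z = R = 50 Ω
  L: Z = jωL = j·1.175e+04·0.00398 = 0 + j46.76 Ω
Step 3 — Series combination: Z_total = R + L = 50 + j46.76 Ω = 68.46∠43.1° Ω.

Z = 50 + j46.76 Ω = 68.46∠43.1° Ω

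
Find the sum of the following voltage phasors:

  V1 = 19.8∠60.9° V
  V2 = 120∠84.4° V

Step 1 — Convert each phasor to rectangular form:
  V1 = 19.8·(cos(60.9°) + j·sin(60.9°)) = 9.629 + j17.3 V
  V2 = 120·(cos(84.4°) + j·sin(84.4°)) = 11.71 + j119.4 V
Step 2 — Sum components: V_total = 21.34 + j136.7 V.
Step 3 — Convert to polar: |V_total| = 138.4 V, ∠V_total = 81.1°.

V_total = 138.4∠81.1° V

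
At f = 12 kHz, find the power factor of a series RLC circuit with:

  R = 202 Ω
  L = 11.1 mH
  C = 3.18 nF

Step 1 — Angular frequency: ω = 2π·f = 2π·1.2e+04 = 7.54e+04 rad/s.
Step 2 — Component impedances:
  R: Z = R = 202 Ω
  L: Z = jωL = j·7.54e+04·0.0111 = 0 + j836.9 Ω
  C: Z = 1/(jωC) = -j/(ω·C) = 0 - j4171 Ω
Step 3 — Series combination: Z_total = R + L + C = 202 - j3334 Ω = 3340∠-86.5° Ω.
Step 4 — Power factor: PF = cos(φ) = Re(Z)/|Z| = 202/3340 = 0.06048.
Step 5 — Type: Im(Z) = -3334 ⇒ leading (phase φ = -86.5°).

PF = 0.06048 (leading, φ = -86.5°)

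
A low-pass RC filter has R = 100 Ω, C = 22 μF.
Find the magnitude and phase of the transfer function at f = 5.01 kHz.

Step 1 — Angular frequency: ω = 2π·5010 = 3.148e+04 rad/s.
Step 2 — Transfer function: H(jω) = 1/(1 + jωRC).
Step 3 — Denominator: 1 + jωRC = 1 + j·3.148e+04·100·2.2e-05 = 1 + j69.25.
Step 4 — H = 0.0002085 - j0.01444.
Step 5 — Magnitude: |H| = 0.01444 (-36.8 dB); phase: φ = -89.2°.

|H| = 0.01444 (-36.8 dB), φ = -89.2°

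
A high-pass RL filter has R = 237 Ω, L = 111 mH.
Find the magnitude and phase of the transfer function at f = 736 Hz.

Step 1 — Angular frequency: ω = 2π·736 = 4624 rad/s.
Step 2 — Transfer function: H(jω) = jωL/(R + jωL).
Step 3 — Numerator jωL = j·513.3; denominator R + jωL = 237 + j513.3.
Step 4 — H = 0.8243 + j0.3806.
Step 5 — Magnitude: |H| = 0.9079 (-0.8 dB); phase: φ = 24.8°.

|H| = 0.9079 (-0.8 dB), φ = 24.8°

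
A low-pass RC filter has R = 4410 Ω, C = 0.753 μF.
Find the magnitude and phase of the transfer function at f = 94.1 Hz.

Step 1 — Angular frequency: ω = 2π·94.1 = 591.2 rad/s.
Step 2 — Transfer function: H(jω) = 1/(1 + jωRC).
Step 3 — Denominator: 1 + jωRC = 1 + j·591.2·4410·7.53e-07 = 1 + j1.963.
Step 4 — H = 0.206 - j0.4044.
Step 5 — Magnitude: |H| = 0.4539 (-6.9 dB); phase: φ = -63.0°.

|H| = 0.4539 (-6.9 dB), φ = -63.0°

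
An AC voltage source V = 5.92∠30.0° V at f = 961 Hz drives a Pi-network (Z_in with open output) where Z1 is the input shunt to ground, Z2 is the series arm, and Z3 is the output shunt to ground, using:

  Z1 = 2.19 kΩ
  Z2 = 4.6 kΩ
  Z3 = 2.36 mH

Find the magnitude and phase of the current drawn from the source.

Step 1 — Angular frequency: ω = 2π·f = 2π·961 = 6038 rad/s.
Step 2 — Component impedances:
  Z1: Z = R = 2190 Ω
  Z2: Z = R = 4600 Ω
  Z3: Z = jωL = j·6038·0.00236 = 0 + j14.25 Ω
Step 3 — With open output, the series arm Z2 and the output shunt Z3 appear in series to ground: Z2 + Z3 = 4600 + j14.25 Ω.
Step 4 — Parallel with input shunt Z1: Z_in = Z1 || (Z2 + Z3) = 1484 + j1.482 Ω = 1484∠0.1° Ω.
Step 5 — Source phasor: V = 5.92∠30.0° V = 5.127 + j2.96 V.
Step 6 — Ohm's law: I = V / Z_total = (5.127 + j2.96) / (1484 + j1.482) = 0.003458 + j0.001992 A.
Step 7 — Convert to polar: |I| = 0.00399 A, ∠I = 29.9°.

I = 0.00399∠29.9° A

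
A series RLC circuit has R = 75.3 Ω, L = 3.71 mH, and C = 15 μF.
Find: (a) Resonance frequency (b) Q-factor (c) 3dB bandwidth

Step 1 — Resonance: ω₀ = 1/√(LC) = 1/√(0.00371·1.5e-05) = 4239 rad/s.
Step 2 — f₀ = ω₀/(2π) = 674.7 Hz.
Step 3 — Series Q: Q = ω₀L/R = 4239·0.00371/75.3 = 0.2089.
Step 4 — Bandwidth: Δω = ω₀/Q = 2.03e+04 rad/s; BW = Δω/(2π) = 3230 Hz.

(a) f₀ = 674.7 Hz  (b) Q = 0.2089  (c) BW = 3230 Hz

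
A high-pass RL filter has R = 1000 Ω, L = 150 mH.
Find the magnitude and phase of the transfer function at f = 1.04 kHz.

Step 1 — Angular frequency: ω = 2π·1040 = 6535 rad/s.
Step 2 — Transfer function: H(jω) = jωL/(R + jωL).
Step 3 — Numerator jωL = j·980.2; denominator R + jωL = 1000 + j980.2.
Step 4 — H = 0.49 + j0.4999.
Step 5 — Magnitude: |H| = 0.7 (-3.1 dB); phase: φ = 45.6°.

|H| = 0.7 (-3.1 dB), φ = 45.6°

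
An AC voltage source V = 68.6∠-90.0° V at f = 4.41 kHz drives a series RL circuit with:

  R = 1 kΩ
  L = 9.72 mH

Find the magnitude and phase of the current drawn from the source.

Step 1 — Angular frequency: ω = 2π·f = 2π·4410 = 2.771e+04 rad/s.
Step 2 — Component impedances:
  R: Z = R = 1000 Ω
  L: Z = jωL = j·2.771e+04·0.00972 = 0 + j269.3 Ω
Step 3 — Series combination: Z_total = R + L = 1000 + j269.3 Ω = 1036∠15.1° Ω.
Step 4 — Source phasor: V = 68.6∠-90.0° V = 0 - j68.6 V.
Step 5 — Ohm's law: I = V / Z_total = (0 - j68.6) / (1000 + j269.3) = -0.01723 - j0.06396 A.
Step 6 — Convert to polar: |I| = 0.06624 A, ∠I = -105.1°.

I = 0.06624∠-105.1° A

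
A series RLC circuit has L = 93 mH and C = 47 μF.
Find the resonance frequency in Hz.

Step 1 — Resonance condition Im(Z)=0 gives ω₀ = 1/√(LC).
Step 2 — ω₀ = 1/√(0.093·4.7e-05) = 478.3 rad/s.
Step 3 — f₀ = ω₀/(2π) = 76.13 Hz.

f₀ = 76.13 Hz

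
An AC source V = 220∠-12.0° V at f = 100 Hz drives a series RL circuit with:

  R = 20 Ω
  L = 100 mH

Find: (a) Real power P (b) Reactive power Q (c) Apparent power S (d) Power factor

Step 1 — Angular frequency: ω = 2π·f = 2π·100 = 628.3 rad/s.
Step 2 — Component impedances:
  R: Z = R = 20 Ω
  L: Z = jωL = j·628.3·0.1 = 0 + j62.83 Ω
Step 3 — Series combination: Z_total = R + L = 20 + j62.83 Ω = 65.94∠72.3° Ω.
Step 4 — Source phasor: V = 220∠-12.0° V = 215.2 - j45.74 V.
Step 5 — Current: I = V / Z = 0.3289 - j3.32 A = 3.336∠-84.3° A.
Step 6 — Complex power: S = V·I* = 222.6 + j699.4 VA.
Step 7 — Real power: P = Re(S) = 222.6 W.
Step 8 — Reactive power: Q = Im(S) = 699.4 VAR.
Step 9 — Apparent power: |S| = 734 VA.
Step 10 — Power factor: PF = P/|S| = 0.3033 (lagging).

(a) P = 222.6 W  (b) Q = 699.4 VAR  (c) S = 734 VA  (d) PF = 0.3033 (lagging)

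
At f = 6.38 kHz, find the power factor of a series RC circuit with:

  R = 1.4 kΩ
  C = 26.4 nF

Step 1 — Angular frequency: ω = 2π·f = 2π·6380 = 4.009e+04 rad/s.
Step 2 — Component impedances:
  R: Z = R = 1400 Ω
  C: Z = 1/(jωC) = -j/(ω·C) = 0 - j944.9 Ω
Step 3 — Series combination: Z_total = R + C = 1400 - j944.9 Ω = 1689∠-34.0° Ω.
Step 4 — Power factor: PF = cos(φ) = Re(Z)/|Z| = 1400/1689 = 0.8289.
Step 5 — Type: Im(Z) = -944.9 ⇒ leading (phase φ = -34.0°).

PF = 0.8289 (leading, φ = -34.0°)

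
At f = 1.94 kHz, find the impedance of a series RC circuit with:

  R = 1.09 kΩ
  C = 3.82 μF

Step 1 — Angular frequency: ω = 2π·f = 2π·1940 = 1.219e+04 rad/s.
Step 2 — Component impedances:
  R: Z = R = 1090 Ω
  C: Z = 1/(jωC) = -j/(ω·C) = 0 - j21.48 Ω
Step 3 — Series combination: Z_total = R + C = 1090 - j21.48 Ω = 1090∠-1.1° Ω.

Z = 1090 - j21.48 Ω = 1090∠-1.1° Ω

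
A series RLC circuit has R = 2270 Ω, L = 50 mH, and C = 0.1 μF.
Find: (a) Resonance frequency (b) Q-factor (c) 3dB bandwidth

Step 1 — Resonance condition Im(Z)=0 gives ω₀ = 1/√(LC).
Step 2 — ω₀ = 1/√(0.05·1e-07) = 1.414e+04 rad/s.
Step 3 — f₀ = ω₀/(2π) = 2251 Hz.
Step 4 — Series Q: Q = ω₀L/R = 1.414e+04·0.05/2270 = 0.3115.
Step 5 — 3dB bandwidth: Δω = ω₀/Q = 4.54e+04 rad/s; BW = Δω/(2π) = 7226 Hz.

(a) f₀ = 2251 Hz  (b) Q = 0.3115  (c) BW = 7226 Hz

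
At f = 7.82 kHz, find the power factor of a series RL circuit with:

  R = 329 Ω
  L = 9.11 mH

Step 1 — Angular frequency: ω = 2π·f = 2π·7820 = 4.913e+04 rad/s.
Step 2 — Component impedances:
  R: Z = R = 329 Ω
  L: Z = jωL = j·4.913e+04·0.00911 = 0 + j447.6 Ω
Step 3 — Series combination: Z_total = R + L = 329 + j447.6 Ω = 555.5∠53.7° Ω.
Step 4 — Power factor: PF = cos(φ) = Re(Z)/|Z| = 329/555.52 = 0.5922.
Step 5 — Type: Im(Z) = 447.6 ⇒ lagging (phase φ = 53.7°).

PF = 0.5922 (lagging, φ = 53.7°)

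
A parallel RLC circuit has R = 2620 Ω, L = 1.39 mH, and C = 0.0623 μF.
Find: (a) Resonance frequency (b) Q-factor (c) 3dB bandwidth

Step 1 — Resonance: ω₀ = 1/√(LC) = 1/√(0.00139·6.23e-08) = 1.075e+05 rad/s.
Step 2 — f₀ = ω₀/(2π) = 1.71e+04 Hz.
Step 3 — Parallel Q: Q = R/(ω₀L) = 2620/(1.075e+05·0.00139) = 17.54.
Step 4 — Bandwidth: Δω = ω₀/Q = 6126 rad/s; BW = Δω/(2π) = 975.1 Hz.

(a) f₀ = 1.71e+04 Hz  (b) Q = 17.54  (c) BW = 975.1 Hz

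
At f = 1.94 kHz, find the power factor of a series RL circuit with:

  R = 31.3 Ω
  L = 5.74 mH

Step 1 — Angular frequency: ω = 2π·f = 2π·1940 = 1.219e+04 rad/s.
Step 2 — Component impedances:
  R: Z = R = 31.3 Ω
  L: Z = jωL = j·1.219e+04·0.00574 = 0 + j69.97 Ω
Step 3 — Series combination: Z_total = R + L = 31.3 + j69.97 Ω = 76.65∠65.9° Ω.
Step 4 — Power factor: PF = cos(φ) = Re(Z)/|Z| = 31.3/76.649 = 0.4084.
Step 5 — Type: Im(Z) = 69.97 ⇒ lagging (phase φ = 65.9°).

PF = 0.4084 (lagging, φ = 65.9°)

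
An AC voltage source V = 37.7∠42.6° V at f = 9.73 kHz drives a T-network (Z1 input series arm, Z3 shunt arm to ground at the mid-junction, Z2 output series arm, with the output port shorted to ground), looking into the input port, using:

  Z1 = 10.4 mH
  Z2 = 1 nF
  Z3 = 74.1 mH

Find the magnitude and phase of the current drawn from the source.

Step 1 — Angular frequency: ω = 2π·f = 2π·9730 = 6.114e+04 rad/s.
Step 2 — Component impedances:
  Z1: Z = jωL = j·6.114e+04·0.0104 = 0 + j635.8 Ω
  Z2: Z = 1/(jωC) = -j/(ω·C) = 0 - j1.636e+04 Ω
  Z3: Z = jωL = j·6.114e+04·0.0741 = 0 + j4530 Ω
Step 3 — With the output port shorted to ground, the output series arm Z2 runs from the junction to ground; the shunt arm Z3 also runs from the junction to ground. They appear in parallel: Z3 || Z2 = 0 + j6265 Ω.
Step 4 — Series with input arm Z1: Z_in = Z1 + (Z3 || Z2) = 0 + j6901 Ω = 6901∠90.0° Ω.
Step 5 — Source phasor: V = 37.7∠42.6° V = 27.75 + j25.52 V.
Step 6 — Ohm's law: I = V / Z_total = (27.75 + j25.52) / (0 + j6901) = 0.003698 - j0.004021 A.
Step 7 — Convert to polar: |I| = 0.005463 A, ∠I = -47.4°.

I = 0.005463∠-47.4° A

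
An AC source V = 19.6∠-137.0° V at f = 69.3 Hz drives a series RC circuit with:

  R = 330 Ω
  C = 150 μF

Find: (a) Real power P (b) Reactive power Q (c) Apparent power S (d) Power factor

Step 1 — Angular frequency: ω = 2π·f = 2π·69.3 = 435.4 rad/s.
Step 2 — Component impedances:
  R: Z = R = 330 Ω
  C: Z = 1/(jωC) = -j/(ω·C) = 0 - j15.31 Ω
Step 3 — Series combination: Z_total = R + C = 330 - j15.31 Ω = 330.4∠-2.7° Ω.
Step 4 — Source phasor: V = 19.6∠-137.0° V = -14.33 - j13.37 V.
Step 5 — Current: I = V / Z = -0.04147 - j0.04243 A = 0.05933∠-134.3° A.
Step 6 — Complex power: S = V·I* = 1.162 - j0.05389 VA.
Step 7 — Real power: P = Re(S) = 1.162 W.
Step 8 — Reactive power: Q = Im(S) = -0.05389 VAR.
Step 9 — Apparent power: |S| = 1.163 VA.
Step 10 — Power factor: PF = P/|S| = 0.9989 (leading).

(a) P = 1.162 W  (b) Q = -0.05389 VAR  (c) S = 1.163 VA  (d) PF = 0.9989 (leading)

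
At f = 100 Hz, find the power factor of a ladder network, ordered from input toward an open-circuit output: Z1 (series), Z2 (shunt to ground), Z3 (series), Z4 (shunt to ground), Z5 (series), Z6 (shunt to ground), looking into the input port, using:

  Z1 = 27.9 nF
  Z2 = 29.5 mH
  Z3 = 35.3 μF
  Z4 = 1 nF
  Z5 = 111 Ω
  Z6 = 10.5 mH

Step 1 — Angular frequency: ω = 2π·f = 2π·100 = 628.3 rad/s.
Step 2 — Component impedances:
  Z1: Z = 1/(jωC) = -j/(ω·C) = 0 - j5.704e+04 Ω
  Z2: Z = jωL = j·628.3·0.0295 = 0 + j18.54 Ω
  Z3: Z = 1/(jωC) = -j/(ω·C) = 0 - j45.09 Ω
  Z4: Z = 1/(jωC) = -j/(ω·C) = 0 - j1.592e+06 Ω
  Z5: Z = R = 111 Ω
  Z6: Z = jωL = j·628.3·0.0105 = 0 + j6.597 Ω
Step 3 — Ladder network (open output): work backward from the far end, alternating series and parallel combinations. Z_in = 2.998 - j5.703e+04 Ω = 5.703e+04∠-90.0° Ω.
Step 4 — Power factor: PF = cos(φ) = Re(Z)/|Z| = 2.9982/57026 = 5.258e-05.
Step 5 — Type: Im(Z) = -5.703e+04 ⇒ leading (phase φ = -90.0°).

PF = 5.258e-05 (leading, φ = -90.0°)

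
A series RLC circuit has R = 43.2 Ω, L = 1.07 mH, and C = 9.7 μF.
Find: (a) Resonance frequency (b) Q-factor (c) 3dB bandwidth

Step 1 — Resonance: ω₀ = 1/√(LC) = 1/√(0.00107·9.7e-06) = 9816 rad/s.
Step 2 — f₀ = ω₀/(2π) = 1562 Hz.
Step 3 — Series Q: Q = ω₀L/R = 9816·0.00107/43.2 = 0.2431.
Step 4 — Bandwidth: Δω = ω₀/Q = 4.037e+04 rad/s; BW = Δω/(2π) = 6426 Hz.

(a) f₀ = 1562 Hz  (b) Q = 0.2431  (c) BW = 6426 Hz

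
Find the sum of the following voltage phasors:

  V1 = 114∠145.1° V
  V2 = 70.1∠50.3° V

Step 1 — Convert each phasor to rectangular form:
  V1 = 114·(cos(145.1°) + j·sin(145.1°)) = -93.5 + j65.22 V
  V2 = 70.1·(cos(50.3°) + j·sin(50.3°)) = 44.78 + j53.93 V
Step 2 — Sum components: V_total = -48.72 + j119.2 V.
Step 3 — Convert to polar: |V_total| = 128.7 V, ∠V_total = 112.2°.

V_total = 128.7∠112.2° V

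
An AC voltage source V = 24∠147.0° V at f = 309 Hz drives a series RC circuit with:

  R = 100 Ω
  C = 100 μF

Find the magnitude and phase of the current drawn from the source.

Step 1 — Angular frequency: ω = 2π·f = 2π·309 = 1942 rad/s.
Step 2 — Component impedances:
  R: Z = R = 100 Ω
  C: Z = 1/(jωC) = -j/(ω·C) = 0 - j5.151 Ω
Step 3 — Series combination: Z_total = R + C = 100 - j5.151 Ω = 100.1∠-2.9° Ω.
Step 4 — Source phasor: V = 24∠147.0° V = -20.13 + j13.07 V.
Step 5 — Ohm's law: I = V / Z_total = (-20.13 + j13.07) / (100 - j5.151) = -0.2075 + j0.12 A.
Step 6 — Convert to polar: |I| = 0.2397 A, ∠I = 149.9°.

I = 0.2397∠149.9° A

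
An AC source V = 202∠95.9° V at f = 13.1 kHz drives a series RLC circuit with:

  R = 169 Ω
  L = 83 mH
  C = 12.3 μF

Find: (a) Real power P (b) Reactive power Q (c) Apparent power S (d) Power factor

Step 1 — Angular frequency: ω = 2π·f = 2π·1.31e+04 = 8.231e+04 rad/s.
Step 2 — Component impedances:
  R: Z = R = 169 Ω
  L: Z = jωL = j·8.231e+04·0.083 = 0 + j6832 Ω
  C: Z = 1/(jωC) = -j/(ω·C) = 0 - j0.9877 Ω
Step 3 — Series combination: Z_total = R + L + C = 169 + j6831 Ω = 6833∠88.6° Ω.
Step 4 — Source phasor: V = 202∠95.9° V = -20.76 + j200.9 V.
Step 5 — Current: I = V / Z = 0.02932 + j0.003765 A = 0.02956∠7.3° A.
Step 6 — Complex power: S = V·I* = 0.1477 + j5.97 VA.
Step 7 — Real power: P = Re(S) = 0.1477 W.
Step 8 — Reactive power: Q = Im(S) = 5.97 VAR.
Step 9 — Apparent power: |S| = 5.972 VA.
Step 10 — Power factor: PF = P/|S| = 0.02473 (lagging).

(a) P = 0.1477 W  (b) Q = 5.97 VAR  (c) S = 5.972 VA  (d) PF = 0.02473 (lagging)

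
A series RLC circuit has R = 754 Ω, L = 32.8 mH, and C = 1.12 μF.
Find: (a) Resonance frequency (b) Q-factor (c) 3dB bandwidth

Step 1 — Resonance: ω₀ = 1/√(LC) = 1/√(0.0328·1.12e-06) = 5217 rad/s.
Step 2 — f₀ = ω₀/(2π) = 830.4 Hz.
Step 3 — Series Q: Q = ω₀L/R = 5217·0.0328/754 = 0.227.
Step 4 — Bandwidth: Δω = ω₀/Q = 2.299e+04 rad/s; BW = Δω/(2π) = 3659 Hz.

(a) f₀ = 830.4 Hz  (b) Q = 0.227  (c) BW = 3659 Hz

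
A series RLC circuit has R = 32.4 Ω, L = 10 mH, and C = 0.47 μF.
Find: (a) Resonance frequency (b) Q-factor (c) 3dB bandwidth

Step 1 — Resonance condition Im(Z)=0 gives ω₀ = 1/√(LC).
Step 2 — ω₀ = 1/√(0.01·4.7e-07) = 1.459e+04 rad/s.
Step 3 — f₀ = ω₀/(2π) = 2322 Hz.
Step 4 — Series Q: Q = ω₀L/R = 1.459e+04·0.01/32.4 = 4.502.
Step 5 — 3dB bandwidth: Δω = ω₀/Q = 3240 rad/s; BW = Δω/(2π) = 515.7 Hz.

(a) f₀ = 2322 Hz  (b) Q = 4.502  (c) BW = 515.7 Hz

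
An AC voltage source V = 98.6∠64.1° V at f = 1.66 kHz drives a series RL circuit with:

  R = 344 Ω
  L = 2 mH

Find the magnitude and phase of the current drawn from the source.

Step 1 — Angular frequency: ω = 2π·f = 2π·1660 = 1.043e+04 rad/s.
Step 2 — Component impedances:
  R: Z = R = 344 Ω
  L: Z = jωL = j·1.043e+04·0.002 = 0 + j20.86 Ω
Step 3 — Series combination: Z_total = R + L = 344 + j20.86 Ω = 344.6∠3.5° Ω.
Step 4 — Source phasor: V = 98.6∠64.1° V = 43.07 + j88.7 V.
Step 5 — Ohm's law: I = V / Z_total = (43.07 + j88.7) / (344 + j20.86) = 0.1403 + j0.2493 A.
Step 6 — Convert to polar: |I| = 0.2861 A, ∠I = 60.6°.

I = 0.2861∠60.6° A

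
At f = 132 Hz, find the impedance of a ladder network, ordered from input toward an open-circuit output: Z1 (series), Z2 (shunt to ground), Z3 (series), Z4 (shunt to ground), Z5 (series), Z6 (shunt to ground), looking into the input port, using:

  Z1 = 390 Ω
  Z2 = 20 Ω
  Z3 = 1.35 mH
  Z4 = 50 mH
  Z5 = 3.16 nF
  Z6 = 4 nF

Step 1 — Angular frequency: ω = 2π·f = 2π·132 = 829.4 rad/s.
Step 2 — Component impedances:
  Z1: Z = R = 390 Ω
  Z2: Z = R = 20 Ω
  Z3: Z = jωL = j·829.4·0.00135 = 0 + j1.12 Ω
  Z4: Z = jωL = j·829.4·0.05 = 0 + j41.47 Ω
  Z5: Z = 1/(jωC) = -j/(ω·C) = 0 - j3.816e+05 Ω
  Z6: Z = 1/(jωC) = -j/(ω·C) = 0 - j3.014e+05 Ω
Step 3 — Ladder network (open output): work backward from the far end, alternating series and parallel combinations. Z_in = 406.4 + j7.695 Ω = 406.5∠1.1° Ω.

Z = 406.4 + j7.695 Ω = 406.5∠1.1° Ω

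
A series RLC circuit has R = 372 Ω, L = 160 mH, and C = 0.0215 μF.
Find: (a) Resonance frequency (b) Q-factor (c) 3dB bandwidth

Step 1 — Resonance: ω₀ = 1/√(LC) = 1/√(0.16·2.15e-08) = 1.705e+04 rad/s.
Step 2 — f₀ = ω₀/(2π) = 2714 Hz.
Step 3 — Series Q: Q = ω₀L/R = 1.705e+04·0.16/372 = 7.333.
Step 4 — Bandwidth: Δω = ω₀/Q = 2325 rad/s; BW = Δω/(2π) = 370 Hz.

(a) f₀ = 2714 Hz  (b) Q = 7.333  (c) BW = 370 Hz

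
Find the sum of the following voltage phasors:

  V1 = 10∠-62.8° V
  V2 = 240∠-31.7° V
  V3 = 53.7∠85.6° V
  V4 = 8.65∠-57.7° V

Step 1 — Convert each phasor to rectangular form:
  V1 = 10·(cos(-62.8°) + j·sin(-62.8°)) = 4.571 - j8.894 V
  V2 = 240·(cos(-31.7°) + j·sin(-31.7°)) = 204.2 - j126.1 V
  V3 = 53.7·(cos(85.6°) + j·sin(85.6°)) = 4.12 + j53.54 V
  V4 = 8.65·(cos(-57.7°) + j·sin(-57.7°)) = 4.622 - j7.312 V
Step 2 — Sum components: V_total = 217.5 - j88.78 V.
Step 3 — Convert to polar: |V_total| = 234.9 V, ∠V_total = -22.2°.

V_total = 234.9∠-22.2° V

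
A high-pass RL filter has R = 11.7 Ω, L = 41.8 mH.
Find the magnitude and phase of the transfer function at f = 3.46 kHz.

Step 1 — Angular frequency: ω = 2π·3460 = 2.174e+04 rad/s.
Step 2 — Transfer function: H(jω) = jωL/(R + jωL).
Step 3 — Numerator jωL = j·908.7; denominator R + jωL = 11.7 + j908.7.
Step 4 — H = 0.9998 + j0.01287.
Step 5 — Magnitude: |H| = 0.9999 (-0.0 dB); phase: φ = 0.7°.

|H| = 0.9999 (-0.0 dB), φ = 0.7°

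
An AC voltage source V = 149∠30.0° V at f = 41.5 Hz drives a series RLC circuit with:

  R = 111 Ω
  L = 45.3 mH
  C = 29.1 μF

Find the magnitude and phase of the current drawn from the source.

Step 1 — Angular frequency: ω = 2π·f = 2π·41.5 = 260.8 rad/s.
Step 2 — Component impedances:
  R: Z = R = 111 Ω
  L: Z = jωL = j·260.8·0.0453 = 0 + j11.81 Ω
  C: Z = 1/(jωC) = -j/(ω·C) = 0 - j131.8 Ω
Step 3 — Series combination: Z_total = R + L + C = 111 - j120 Ω = 163.4∠-47.2° Ω.
Step 4 — Source phasor: V = 149∠30.0° V = 129 + j74.5 V.
Step 5 — Ohm's law: I = V / Z_total = (129 + j74.5) / (111 - j120) = 0.2016 + j0.889 A.
Step 6 — Convert to polar: |I| = 0.9116 A, ∠I = 77.2°.

I = 0.9116∠77.2° A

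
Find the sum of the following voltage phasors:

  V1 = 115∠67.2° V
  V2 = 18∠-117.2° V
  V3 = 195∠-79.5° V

Step 1 — Convert each phasor to rectangular form:
  V1 = 115·(cos(67.2°) + j·sin(67.2°)) = 44.56 + j106 V
  V2 = 18·(cos(-117.2°) + j·sin(-117.2°)) = -8.228 - j16.01 V
  V3 = 195·(cos(-79.5°) + j·sin(-79.5°)) = 35.54 - j191.7 V
Step 2 — Sum components: V_total = 71.87 - j101.7 V.
Step 3 — Convert to polar: |V_total| = 124.6 V, ∠V_total = -54.8°.

V_total = 124.6∠-54.8° V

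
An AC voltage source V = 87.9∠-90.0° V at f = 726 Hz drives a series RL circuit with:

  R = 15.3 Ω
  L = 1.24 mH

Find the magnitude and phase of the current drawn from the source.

Step 1 — Angular frequency: ω = 2π·f = 2π·726 = 4562 rad/s.
Step 2 — Component impedances:
  R: Z = R = 15.3 Ω
  L: Z = jωL = j·4562·0.00124 = 0 + j5.656 Ω
Step 3 — Series combination: Z_total = R + L = 15.3 + j5.656 Ω = 16.31∠20.3° Ω.
Step 4 — Source phasor: V = 87.9∠-90.0° V = 0 - j87.9 V.
Step 5 — Ohm's law: I = V / Z_total = (0 - j87.9) / (15.3 + j5.656) = -1.869 - j5.054 A.
Step 6 — Convert to polar: |I| = 5.389 A, ∠I = -110.3°.

I = 5.389∠-110.3° A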